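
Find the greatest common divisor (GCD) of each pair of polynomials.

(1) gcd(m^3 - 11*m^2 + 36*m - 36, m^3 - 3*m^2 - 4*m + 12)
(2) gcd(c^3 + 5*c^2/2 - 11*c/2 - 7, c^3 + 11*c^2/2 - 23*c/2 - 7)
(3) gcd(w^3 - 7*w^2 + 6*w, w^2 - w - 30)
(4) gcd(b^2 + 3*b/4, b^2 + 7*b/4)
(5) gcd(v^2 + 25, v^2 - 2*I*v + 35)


(1) = gcd((m - 6)*(m - 3)*(m - 2), (m - 3)*(m - 2)*(m + 2)) = m^2 - 5*m + 6
(2) = c - 2
(3) = w - 6
(4) = b
(5) = gcd((v - 5*I)*(v + 5*I), (v - 7*I)*(v + 5*I)) = v + 5*I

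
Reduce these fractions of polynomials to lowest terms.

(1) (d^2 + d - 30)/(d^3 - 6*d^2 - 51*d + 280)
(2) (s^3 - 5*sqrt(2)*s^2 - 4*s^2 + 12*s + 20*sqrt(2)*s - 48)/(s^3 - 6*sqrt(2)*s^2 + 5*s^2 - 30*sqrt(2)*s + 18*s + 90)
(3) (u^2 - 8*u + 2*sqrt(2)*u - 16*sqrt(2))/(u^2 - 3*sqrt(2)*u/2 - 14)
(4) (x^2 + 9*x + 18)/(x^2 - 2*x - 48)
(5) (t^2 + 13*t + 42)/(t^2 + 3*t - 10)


(1) = (d + 6)/(d^2 - d - 56)
(2) = (s^2 + s*(-4 - 2*sqrt(2)) + 8*sqrt(2))/(s^2 + s*(5 - 3*sqrt(2)) - 15*sqrt(2))
(3) = (2*u - 16)/(2*u - 7*sqrt(2))
(4) = (x + 3)/(x - 8)
(5) = (t^2 + 13*t + 42)/(t^2 + 3*t - 10)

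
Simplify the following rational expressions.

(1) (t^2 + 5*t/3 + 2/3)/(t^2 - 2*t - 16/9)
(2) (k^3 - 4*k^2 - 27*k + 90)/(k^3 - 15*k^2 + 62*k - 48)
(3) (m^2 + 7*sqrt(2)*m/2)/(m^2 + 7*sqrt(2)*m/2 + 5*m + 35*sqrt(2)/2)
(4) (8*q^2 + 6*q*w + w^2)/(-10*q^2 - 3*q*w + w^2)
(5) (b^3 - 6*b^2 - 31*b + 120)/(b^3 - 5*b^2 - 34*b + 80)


(1) = (3*t + 3)/(3*t - 8)
(2) = (k^2 + 2*k - 15)/(k^2 - 9*k + 8)
(3) = 4*m/(4*m + 20)
(4) = (-4*q - w)/(5*q - w)
(5) = (b - 3)/(b - 2)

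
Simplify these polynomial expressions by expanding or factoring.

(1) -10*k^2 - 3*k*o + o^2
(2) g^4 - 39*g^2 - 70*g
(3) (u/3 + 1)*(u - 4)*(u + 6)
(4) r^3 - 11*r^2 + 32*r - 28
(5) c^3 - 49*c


(1) = (-5*k + o)*(2*k + o)
(2) = g*(g - 7)*(g + 2)*(g + 5)
(3) = u^3/3 + 5*u^2/3 - 6*u - 24
(4) = (r - 7)*(r - 2)^2
(5) = c*(c - 7)*(c + 7)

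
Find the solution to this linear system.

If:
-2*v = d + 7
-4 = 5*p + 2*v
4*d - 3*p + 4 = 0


Then:
d = -11/17
p = 8/17
v = -54/17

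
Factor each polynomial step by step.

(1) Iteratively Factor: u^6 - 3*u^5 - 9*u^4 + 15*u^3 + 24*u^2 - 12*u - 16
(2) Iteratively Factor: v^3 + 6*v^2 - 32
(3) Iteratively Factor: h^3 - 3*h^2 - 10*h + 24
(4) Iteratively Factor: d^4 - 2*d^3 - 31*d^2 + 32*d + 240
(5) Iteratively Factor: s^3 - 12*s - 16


(1) = (u + 1)*(u^5 - 4*u^4 - 5*u^3 + 20*u^2 + 4*u - 16) = (u + 1)*(u + 2)*(u^4 - 6*u^3 + 7*u^2 + 6*u - 8) = (u - 4)*(u + 1)*(u + 2)*(u^3 - 2*u^2 - u + 2) = (u - 4)*(u - 1)*(u + 1)*(u + 2)*(u^2 - u - 2) = (u - 4)*(u - 2)*(u - 1)*(u + 1)*(u + 2)*(u + 1)
(2) = (v - 2)*(v^2 + 8*v + 16) = (v - 2)*(v + 4)*(v + 4)
(3) = (h - 4)*(h^2 + h - 6) = (h - 4)*(h + 3)*(h - 2)
(4) = (d + 3)*(d^3 - 5*d^2 - 16*d + 80) = (d - 5)*(d + 3)*(d^2 - 16) = (d - 5)*(d - 4)*(d + 3)*(d + 4)
(5) = (s + 2)*(s^2 - 2*s - 8) = (s - 4)*(s + 2)*(s + 2)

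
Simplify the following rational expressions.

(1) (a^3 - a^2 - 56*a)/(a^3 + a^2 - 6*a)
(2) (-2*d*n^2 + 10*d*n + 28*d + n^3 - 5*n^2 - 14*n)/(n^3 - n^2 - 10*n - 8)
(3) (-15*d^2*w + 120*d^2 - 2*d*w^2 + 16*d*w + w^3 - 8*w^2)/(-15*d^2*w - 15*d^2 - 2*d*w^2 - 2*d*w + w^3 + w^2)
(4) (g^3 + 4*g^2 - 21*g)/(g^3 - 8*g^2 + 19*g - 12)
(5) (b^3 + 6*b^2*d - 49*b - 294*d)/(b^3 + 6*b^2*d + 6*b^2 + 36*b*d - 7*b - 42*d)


(1) = (a^2 - a - 56)/(a^2 + a - 6)
(2) = (-2*d*n + 14*d + n^2 - 7*n)/(n^2 - 3*n - 4)
(3) = (w - 8)/(w + 1)
(4) = (g^2 + 7*g)/(g^2 - 5*g + 4)
(5) = (b - 7)/(b - 1)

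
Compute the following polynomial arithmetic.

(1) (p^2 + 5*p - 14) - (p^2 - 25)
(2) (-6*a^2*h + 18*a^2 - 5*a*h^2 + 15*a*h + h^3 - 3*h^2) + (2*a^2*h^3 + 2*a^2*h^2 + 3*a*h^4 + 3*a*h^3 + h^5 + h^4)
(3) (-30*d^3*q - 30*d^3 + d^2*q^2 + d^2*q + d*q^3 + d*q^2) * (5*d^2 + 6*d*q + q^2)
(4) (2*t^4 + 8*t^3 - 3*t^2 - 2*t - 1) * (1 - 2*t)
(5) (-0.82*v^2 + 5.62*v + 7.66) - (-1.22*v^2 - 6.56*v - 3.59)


(1) = 5*p + 11
(2) = 2*a^2*h^3 + 2*a^2*h^2 - 6*a^2*h + 18*a^2 + 3*a*h^4 + 3*a*h^3 - 5*a*h^2 + 15*a*h + h^5 + h^4 + h^3 - 3*h^2
(3) = -150*d^5*q - 150*d^5 - 175*d^4*q^2 - 175*d^4*q - 19*d^3*q^3 - 19*d^3*q^2 + 7*d^2*q^4 + 7*d^2*q^3 + d*q^5 + d*q^4
(4) = -4*t^5 - 14*t^4 + 14*t^3 + t^2 - 1
(5) = 0.4*v^2 + 12.18*v + 11.25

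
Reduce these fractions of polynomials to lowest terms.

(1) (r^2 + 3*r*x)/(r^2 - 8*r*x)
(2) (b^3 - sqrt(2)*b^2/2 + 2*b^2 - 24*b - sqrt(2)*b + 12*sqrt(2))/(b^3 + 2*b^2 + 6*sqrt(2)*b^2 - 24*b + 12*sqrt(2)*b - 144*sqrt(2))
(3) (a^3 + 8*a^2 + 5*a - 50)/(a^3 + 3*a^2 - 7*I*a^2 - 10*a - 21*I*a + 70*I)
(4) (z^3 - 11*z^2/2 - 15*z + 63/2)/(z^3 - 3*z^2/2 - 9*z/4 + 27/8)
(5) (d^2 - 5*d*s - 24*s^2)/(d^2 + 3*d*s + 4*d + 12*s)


(1) = (-r - 3*x)/(-r + 8*x)
(2) = (2*b - sqrt(2))/(2*b + 12*sqrt(2))
(3) = (a + 5)/(a - 7*I)
(4) = (4*z^2 - 16*z - 84)/(4*z^2 - 9)
(5) = (d - 8*s)/(d + 4)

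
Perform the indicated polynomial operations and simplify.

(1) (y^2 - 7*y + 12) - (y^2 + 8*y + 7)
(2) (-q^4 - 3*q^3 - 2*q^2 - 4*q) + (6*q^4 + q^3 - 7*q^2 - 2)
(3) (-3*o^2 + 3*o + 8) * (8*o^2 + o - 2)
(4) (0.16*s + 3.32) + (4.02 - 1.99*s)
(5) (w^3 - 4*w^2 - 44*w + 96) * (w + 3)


(1) = 5 - 15*y
(2) = 5*q^4 - 2*q^3 - 9*q^2 - 4*q - 2
(3) = -24*o^4 + 21*o^3 + 73*o^2 + 2*o - 16
(4) = 7.34 - 1.83*s
(5) = w^4 - w^3 - 56*w^2 - 36*w + 288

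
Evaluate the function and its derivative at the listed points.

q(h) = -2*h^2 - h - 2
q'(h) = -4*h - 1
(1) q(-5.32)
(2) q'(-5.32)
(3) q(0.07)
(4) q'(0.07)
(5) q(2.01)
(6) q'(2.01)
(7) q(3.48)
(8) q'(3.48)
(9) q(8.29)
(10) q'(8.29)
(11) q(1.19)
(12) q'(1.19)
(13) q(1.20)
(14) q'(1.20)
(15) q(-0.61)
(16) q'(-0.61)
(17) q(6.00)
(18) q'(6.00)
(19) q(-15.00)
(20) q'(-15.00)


(1) = -53.28
(2) = 20.28
(3) = -2.08
(4) = -1.28
(5) = -12.09
(6) = -9.04
(7) = -29.70
(8) = -14.92
(9) = -147.74
(10) = -34.16
(11) = -6.02
(12) = -5.76
(13) = -6.08
(14) = -5.80
(15) = -2.13
(16) = 1.44
(17) = -80.00
(18) = -25.00
(19) = -437.00
(20) = 59.00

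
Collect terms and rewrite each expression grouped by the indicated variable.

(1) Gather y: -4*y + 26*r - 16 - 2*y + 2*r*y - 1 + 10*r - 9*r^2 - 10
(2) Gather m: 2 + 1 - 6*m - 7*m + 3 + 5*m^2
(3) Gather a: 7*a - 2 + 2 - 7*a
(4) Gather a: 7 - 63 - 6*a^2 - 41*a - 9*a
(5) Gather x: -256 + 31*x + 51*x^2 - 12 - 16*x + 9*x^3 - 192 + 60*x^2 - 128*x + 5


(1) = -9*r^2 + 36*r + y*(2*r - 6) - 27
(2) = 5*m^2 - 13*m + 6
(3) = 0
(4) = -6*a^2 - 50*a - 56
(5) = 9*x^3 + 111*x^2 - 113*x - 455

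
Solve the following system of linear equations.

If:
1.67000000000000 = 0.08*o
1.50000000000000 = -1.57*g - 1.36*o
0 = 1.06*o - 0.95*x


Then:
g = -19.04
o = 20.88
x = 23.29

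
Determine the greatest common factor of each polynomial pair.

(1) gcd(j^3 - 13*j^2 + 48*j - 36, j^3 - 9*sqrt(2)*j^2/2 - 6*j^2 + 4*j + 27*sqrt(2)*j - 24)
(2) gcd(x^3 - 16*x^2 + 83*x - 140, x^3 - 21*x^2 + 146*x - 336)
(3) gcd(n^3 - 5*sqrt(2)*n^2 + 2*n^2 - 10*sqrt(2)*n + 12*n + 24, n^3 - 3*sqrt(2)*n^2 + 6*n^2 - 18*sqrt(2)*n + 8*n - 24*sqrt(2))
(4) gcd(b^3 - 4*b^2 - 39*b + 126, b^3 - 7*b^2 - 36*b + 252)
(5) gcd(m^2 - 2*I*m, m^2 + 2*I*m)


(1) = gcd((j - 6)^2*(j - 1), (j - 6)*(j - 4*sqrt(2))*(j - sqrt(2)/2)) = j - 6
(2) = x - 7
(3) = gcd((n + 2)*(n - 3*sqrt(2))*(n - 2*sqrt(2)), (n + 2)*(n + 4)*(n - 3*sqrt(2))) = n^2 + n*(2 - 3*sqrt(2)) - 6*sqrt(2)
(4) = gcd((b - 7)*(b - 3)*(b + 6), (b - 7)*(b - 6)*(b + 6)) = b^2 - b - 42
(5) = m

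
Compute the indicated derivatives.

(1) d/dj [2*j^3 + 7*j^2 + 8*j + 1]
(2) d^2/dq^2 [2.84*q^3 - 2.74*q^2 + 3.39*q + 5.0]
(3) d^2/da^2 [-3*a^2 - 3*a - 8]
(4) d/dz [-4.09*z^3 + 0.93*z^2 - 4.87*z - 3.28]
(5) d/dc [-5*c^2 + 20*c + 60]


(1) = 6*j^2 + 14*j + 8
(2) = 17.04*q - 5.48
(3) = -6
(4) = -12.27*z^2 + 1.86*z - 4.87
(5) = 20 - 10*c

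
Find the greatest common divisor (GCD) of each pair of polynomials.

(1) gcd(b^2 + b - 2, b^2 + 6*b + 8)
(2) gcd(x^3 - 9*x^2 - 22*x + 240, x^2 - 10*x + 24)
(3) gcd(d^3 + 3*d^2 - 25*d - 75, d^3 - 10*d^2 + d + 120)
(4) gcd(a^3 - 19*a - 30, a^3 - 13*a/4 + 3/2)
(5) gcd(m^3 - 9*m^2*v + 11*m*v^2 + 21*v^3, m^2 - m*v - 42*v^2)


(1) = b + 2
(2) = x - 6
(3) = d^2 - 2*d - 15
(4) = a + 2
(5) = gcd((m - 7*v)*(m - 3*v)*(m + v), (m - 7*v)*(m + 6*v)) = -m + 7*v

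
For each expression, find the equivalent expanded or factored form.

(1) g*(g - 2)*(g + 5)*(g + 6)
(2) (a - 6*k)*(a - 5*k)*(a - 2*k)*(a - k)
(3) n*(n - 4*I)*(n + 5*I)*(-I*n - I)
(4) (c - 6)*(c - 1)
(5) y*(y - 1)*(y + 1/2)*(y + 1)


(1) = g^4 + 9*g^3 + 8*g^2 - 60*g
(2) = a^4 - 14*a^3*k + 65*a^2*k^2 - 112*a*k^3 + 60*k^4
(3) = -I*n^4 + n^3 - I*n^3 + n^2 - 20*I*n^2 - 20*I*n
(4) = c^2 - 7*c + 6
(5) = y^4 + y^3/2 - y^2 - y/2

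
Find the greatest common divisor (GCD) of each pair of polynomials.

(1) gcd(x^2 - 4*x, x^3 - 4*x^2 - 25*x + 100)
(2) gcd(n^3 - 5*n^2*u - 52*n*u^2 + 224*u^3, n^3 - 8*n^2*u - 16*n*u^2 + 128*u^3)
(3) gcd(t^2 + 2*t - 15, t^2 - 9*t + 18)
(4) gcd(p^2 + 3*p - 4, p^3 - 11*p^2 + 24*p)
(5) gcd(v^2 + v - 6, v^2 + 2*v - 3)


(1) = gcd(x*(x - 4), (x - 5)*(x - 4)*(x + 5)) = x - 4
(2) = n^2 - 12*n*u + 32*u^2
(3) = t - 3
(4) = 1
(5) = v + 3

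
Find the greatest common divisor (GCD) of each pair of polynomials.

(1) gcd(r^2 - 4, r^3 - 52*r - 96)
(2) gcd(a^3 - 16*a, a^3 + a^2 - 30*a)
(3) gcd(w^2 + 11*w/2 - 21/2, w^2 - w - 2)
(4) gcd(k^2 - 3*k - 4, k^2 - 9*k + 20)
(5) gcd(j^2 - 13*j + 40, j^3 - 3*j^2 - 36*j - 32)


(1) = r + 2
(2) = a
(3) = 1
(4) = gcd((k - 4)*(k + 1), (k - 5)*(k - 4)) = k - 4
(5) = gcd((j - 8)*(j - 5), (j - 8)*(j + 1)*(j + 4)) = j - 8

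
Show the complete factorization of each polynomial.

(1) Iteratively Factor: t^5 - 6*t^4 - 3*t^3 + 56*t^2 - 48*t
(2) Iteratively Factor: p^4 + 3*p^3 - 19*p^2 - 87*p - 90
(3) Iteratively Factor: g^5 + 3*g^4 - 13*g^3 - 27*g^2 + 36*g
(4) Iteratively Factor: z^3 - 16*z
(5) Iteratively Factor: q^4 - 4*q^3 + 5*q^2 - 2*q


(1) = (t + 3)*(t^4 - 9*t^3 + 24*t^2 - 16*t) = (t - 4)*(t + 3)*(t^3 - 5*t^2 + 4*t) = t*(t - 4)*(t + 3)*(t^2 - 5*t + 4) = t*(t - 4)^2*(t + 3)*(t - 1)
(2) = (p + 3)*(p^3 - 19*p - 30) = (p + 2)*(p + 3)*(p^2 - 2*p - 15) = (p - 5)*(p + 2)*(p + 3)*(p + 3)
(3) = (g - 3)*(g^4 + 6*g^3 + 5*g^2 - 12*g) = g*(g - 3)*(g^3 + 6*g^2 + 5*g - 12) = g*(g - 3)*(g + 4)*(g^2 + 2*g - 3) = g*(g - 3)*(g - 1)*(g + 4)*(g + 3)
(4) = (z)*(z^2 - 16) = z*(z + 4)*(z - 4)
(5) = (q - 2)*(q^3 - 2*q^2 + q) = (q - 2)*(q - 1)*(q^2 - q) = (q - 2)*(q - 1)^2*(q)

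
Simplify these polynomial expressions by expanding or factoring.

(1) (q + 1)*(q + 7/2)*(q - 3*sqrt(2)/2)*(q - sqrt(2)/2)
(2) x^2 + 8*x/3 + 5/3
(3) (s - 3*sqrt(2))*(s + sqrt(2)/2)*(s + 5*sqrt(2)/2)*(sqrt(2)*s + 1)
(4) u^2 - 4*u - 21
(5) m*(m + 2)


(1) = q^4 - 2*sqrt(2)*q^3 + 9*q^3/2 - 9*sqrt(2)*q^2 + 5*q^2 - 7*sqrt(2)*q + 27*q/4 + 21/4
(2) = (x + 1)*(x + 5/3)
(3) = sqrt(2)*s^4 + s^3 - 31*sqrt(2)*s^2/2 - 61*s/2 - 15*sqrt(2)/2
(4) = (u - 7)*(u + 3)
(5) = m^2 + 2*m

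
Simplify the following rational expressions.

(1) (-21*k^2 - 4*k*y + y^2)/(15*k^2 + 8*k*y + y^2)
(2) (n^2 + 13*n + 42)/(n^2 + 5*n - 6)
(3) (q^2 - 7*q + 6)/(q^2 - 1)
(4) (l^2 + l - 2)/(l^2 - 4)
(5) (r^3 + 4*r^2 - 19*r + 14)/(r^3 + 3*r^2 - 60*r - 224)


(1) = (-7*k + y)/(5*k + y)
(2) = (n + 7)/(n - 1)
(3) = (q - 6)/(q + 1)
(4) = (l - 1)/(l - 2)
(5) = (r^2 - 3*r + 2)/(r^2 - 4*r - 32)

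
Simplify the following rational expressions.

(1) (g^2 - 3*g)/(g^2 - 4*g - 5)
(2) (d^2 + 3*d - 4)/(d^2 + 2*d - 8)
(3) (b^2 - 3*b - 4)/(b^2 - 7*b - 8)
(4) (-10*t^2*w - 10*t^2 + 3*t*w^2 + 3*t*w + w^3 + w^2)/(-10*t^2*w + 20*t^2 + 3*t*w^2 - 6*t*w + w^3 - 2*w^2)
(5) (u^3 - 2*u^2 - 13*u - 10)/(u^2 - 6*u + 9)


(1) = (g^2 - 3*g)/(g^2 - 4*g - 5)
(2) = (d - 1)/(d - 2)
(3) = (b - 4)/(b - 8)
(4) = (w + 1)/(w - 2)
(5) = (u^3 - 2*u^2 - 13*u - 10)/(u^2 - 6*u + 9)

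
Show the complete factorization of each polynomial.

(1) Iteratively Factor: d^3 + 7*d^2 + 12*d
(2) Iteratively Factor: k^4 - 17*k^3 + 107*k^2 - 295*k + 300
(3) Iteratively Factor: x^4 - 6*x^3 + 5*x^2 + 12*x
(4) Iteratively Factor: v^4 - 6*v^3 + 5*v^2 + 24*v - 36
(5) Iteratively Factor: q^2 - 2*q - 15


(1) = (d + 4)*(d^2 + 3*d) = d*(d + 4)*(d + 3)
(2) = (k - 4)*(k^3 - 13*k^2 + 55*k - 75) = (k - 5)*(k - 4)*(k^2 - 8*k + 15) = (k - 5)*(k - 4)*(k - 3)*(k - 5)
(3) = (x - 3)*(x^3 - 3*x^2 - 4*x) = (x - 3)*(x + 1)*(x^2 - 4*x) = x*(x - 3)*(x + 1)*(x - 4)
(4) = (v - 3)*(v^3 - 3*v^2 - 4*v + 12) = (v - 3)*(v - 2)*(v^2 - v - 6) = (v - 3)^2*(v - 2)*(v + 2)
(5) = (q + 3)*(q - 5)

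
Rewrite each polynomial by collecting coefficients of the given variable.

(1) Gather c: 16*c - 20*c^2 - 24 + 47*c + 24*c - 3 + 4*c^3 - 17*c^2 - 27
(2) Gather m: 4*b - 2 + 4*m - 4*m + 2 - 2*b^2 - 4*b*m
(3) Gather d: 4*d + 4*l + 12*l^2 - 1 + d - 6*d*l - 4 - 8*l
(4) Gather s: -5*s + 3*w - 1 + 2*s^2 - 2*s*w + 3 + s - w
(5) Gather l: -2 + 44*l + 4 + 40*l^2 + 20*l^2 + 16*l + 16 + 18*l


(1) = 4*c^3 - 37*c^2 + 87*c - 54
(2) = -2*b^2 - 4*b*m + 4*b
(3) = d*(5 - 6*l) + 12*l^2 - 4*l - 5
(4) = 2*s^2 + s*(-2*w - 4) + 2*w + 2
(5) = 60*l^2 + 78*l + 18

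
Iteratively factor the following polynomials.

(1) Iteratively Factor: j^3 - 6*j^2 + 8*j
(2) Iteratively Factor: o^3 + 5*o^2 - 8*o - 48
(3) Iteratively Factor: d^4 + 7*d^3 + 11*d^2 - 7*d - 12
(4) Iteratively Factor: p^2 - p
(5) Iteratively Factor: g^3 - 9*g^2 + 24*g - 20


(1) = (j - 2)*(j^2 - 4*j) = (j - 4)*(j - 2)*(j)
(2) = (o - 3)*(o^2 + 8*o + 16) = (o - 3)*(o + 4)*(o + 4)
(3) = (d + 1)*(d^3 + 6*d^2 + 5*d - 12) = (d + 1)*(d + 3)*(d^2 + 3*d - 4) = (d - 1)*(d + 1)*(d + 3)*(d + 4)
(4) = (p)*(p - 1)
(5) = (g - 5)*(g^2 - 4*g + 4) = (g - 5)*(g - 2)*(g - 2)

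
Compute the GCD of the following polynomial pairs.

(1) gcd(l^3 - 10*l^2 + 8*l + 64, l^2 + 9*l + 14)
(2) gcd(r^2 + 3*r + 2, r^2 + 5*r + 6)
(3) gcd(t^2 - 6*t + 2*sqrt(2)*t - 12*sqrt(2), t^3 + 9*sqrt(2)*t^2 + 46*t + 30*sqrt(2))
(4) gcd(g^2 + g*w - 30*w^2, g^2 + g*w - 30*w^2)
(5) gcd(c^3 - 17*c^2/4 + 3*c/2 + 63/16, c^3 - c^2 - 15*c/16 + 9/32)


(1) = gcd((l - 8)*(l - 4)*(l + 2), (l + 2)*(l + 7)) = l + 2
(2) = gcd((r + 1)*(r + 2), (r + 2)*(r + 3)) = r + 2
(3) = gcd((t - 6)*(t + 2*sqrt(2)), (t + sqrt(2))*(t + 3*sqrt(2))*(t + 5*sqrt(2))) = 1
(4) = -g^2 - g*w + 30*w^2
(5) = c^2 - 3*c/4 - 9/8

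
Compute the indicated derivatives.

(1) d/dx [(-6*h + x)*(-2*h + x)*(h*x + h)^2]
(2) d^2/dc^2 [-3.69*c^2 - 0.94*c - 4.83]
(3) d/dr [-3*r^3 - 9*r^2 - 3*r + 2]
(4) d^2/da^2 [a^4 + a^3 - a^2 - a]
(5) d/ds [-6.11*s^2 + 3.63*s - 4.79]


(1) = h^2*(x + 1)*((-6*h + x)*(x + 1) + (-2*h + x)*(x + 1) + 2*(2*h - x)*(6*h - x))
(2) = -7.38000000000000
(3) = -9*r^2 - 18*r - 3
(4) = 12*a^2 + 6*a - 2
(5) = 3.63 - 12.22*s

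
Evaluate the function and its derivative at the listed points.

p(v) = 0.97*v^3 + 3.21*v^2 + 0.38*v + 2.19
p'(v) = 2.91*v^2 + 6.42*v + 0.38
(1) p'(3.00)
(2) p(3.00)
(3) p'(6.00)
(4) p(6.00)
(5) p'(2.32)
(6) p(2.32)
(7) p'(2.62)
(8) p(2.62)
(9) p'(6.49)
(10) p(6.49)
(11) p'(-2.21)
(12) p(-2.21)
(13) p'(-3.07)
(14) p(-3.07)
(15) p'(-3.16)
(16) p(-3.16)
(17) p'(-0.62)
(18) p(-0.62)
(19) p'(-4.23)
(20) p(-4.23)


(1) = 45.83
(2) = 58.41
(3) = 143.66
(4) = 329.55
(5) = 30.94
(6) = 32.46
(7) = 37.18
(8) = 42.67
(9) = 164.62
(10) = 405.02
(11) = 0.40
(12) = 6.56
(13) = 8.10
(14) = 3.21
(15) = 9.15
(16) = 2.44
(17) = -2.48
(18) = 2.96
(19) = 25.29
(20) = -15.40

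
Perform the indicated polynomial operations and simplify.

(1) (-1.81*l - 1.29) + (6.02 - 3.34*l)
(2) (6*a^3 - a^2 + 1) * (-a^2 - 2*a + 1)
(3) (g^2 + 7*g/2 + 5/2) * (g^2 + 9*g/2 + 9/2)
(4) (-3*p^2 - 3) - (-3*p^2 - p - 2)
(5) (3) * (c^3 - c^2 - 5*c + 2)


(1) = 4.73 - 5.15*l
(2) = -6*a^5 - 11*a^4 + 8*a^3 - 2*a^2 - 2*a + 1
(3) = g^4 + 8*g^3 + 91*g^2/4 + 27*g + 45/4
(4) = p - 1
(5) = 3*c^3 - 3*c^2 - 15*c + 6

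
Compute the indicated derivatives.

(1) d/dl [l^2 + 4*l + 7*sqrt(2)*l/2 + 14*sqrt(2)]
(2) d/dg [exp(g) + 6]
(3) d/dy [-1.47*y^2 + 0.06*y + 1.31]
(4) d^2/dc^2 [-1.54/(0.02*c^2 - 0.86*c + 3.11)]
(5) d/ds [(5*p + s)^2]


(1) = 2*l + 4 + 7*sqrt(2)/2
(2) = exp(g)
(3) = 0.06 - 2.94*y
(4) = (0.001232*c^2 - 0.052976*c - 1.54*(0.04*c - 0.86)*(0.08*c - 1.72) + 0.191576)/(0.02*c^2 - 0.86*c + 3.11)^3
(5) = 10*p + 2*s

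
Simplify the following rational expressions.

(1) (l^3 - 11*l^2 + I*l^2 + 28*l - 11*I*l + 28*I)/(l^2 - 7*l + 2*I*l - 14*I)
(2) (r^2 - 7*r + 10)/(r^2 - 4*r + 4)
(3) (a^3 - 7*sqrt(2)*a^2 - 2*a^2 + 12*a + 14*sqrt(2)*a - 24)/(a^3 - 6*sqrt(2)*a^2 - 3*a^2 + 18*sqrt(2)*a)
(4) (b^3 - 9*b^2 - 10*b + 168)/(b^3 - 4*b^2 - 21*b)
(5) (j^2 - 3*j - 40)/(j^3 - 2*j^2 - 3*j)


(1) = (l^2 + l*(-4 + I) - 4*I)/(l + 2*I)
(2) = (r - 5)/(r - 2)
(3) = (a^2 + a*(-2 - sqrt(2)) + 2*sqrt(2))/(a^2 - 3*a)
(4) = (b^2 - 2*b - 24)/(b^2 + 3*b)
(5) = (j^2 - 3*j - 40)/(j^3 - 2*j^2 - 3*j)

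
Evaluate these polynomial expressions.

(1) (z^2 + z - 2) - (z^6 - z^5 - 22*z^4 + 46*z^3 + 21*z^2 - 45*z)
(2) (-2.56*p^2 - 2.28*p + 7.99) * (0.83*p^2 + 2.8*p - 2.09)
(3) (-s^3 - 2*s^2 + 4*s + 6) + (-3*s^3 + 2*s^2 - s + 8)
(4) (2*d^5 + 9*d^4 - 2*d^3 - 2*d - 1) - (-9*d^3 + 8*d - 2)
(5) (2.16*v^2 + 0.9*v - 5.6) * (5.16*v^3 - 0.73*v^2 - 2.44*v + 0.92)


(1) = -z^6 + z^5 + 22*z^4 - 46*z^3 - 20*z^2 + 46*z - 2
(2) = -2.1248*p^4 - 9.0604*p^3 + 5.5981*p^2 + 27.1372*p - 16.6991
(3) = -4*s^3 + 3*s + 14
(4) = 2*d^5 + 9*d^4 + 7*d^3 - 10*d + 1
(5) = 11.1456*v^5 + 3.0672*v^4 - 34.8234*v^3 + 3.8792*v^2 + 14.492*v - 5.152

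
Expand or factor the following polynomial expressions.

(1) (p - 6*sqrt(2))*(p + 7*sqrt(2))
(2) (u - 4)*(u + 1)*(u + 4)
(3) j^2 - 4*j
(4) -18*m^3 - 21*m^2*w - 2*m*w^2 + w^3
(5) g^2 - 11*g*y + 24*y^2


(1) = p^2 + sqrt(2)*p - 84
(2) = u^3 + u^2 - 16*u - 16
(3) = j*(j - 4)
(4) = (-6*m + w)*(m + w)*(3*m + w)
(5) = (g - 8*y)*(g - 3*y)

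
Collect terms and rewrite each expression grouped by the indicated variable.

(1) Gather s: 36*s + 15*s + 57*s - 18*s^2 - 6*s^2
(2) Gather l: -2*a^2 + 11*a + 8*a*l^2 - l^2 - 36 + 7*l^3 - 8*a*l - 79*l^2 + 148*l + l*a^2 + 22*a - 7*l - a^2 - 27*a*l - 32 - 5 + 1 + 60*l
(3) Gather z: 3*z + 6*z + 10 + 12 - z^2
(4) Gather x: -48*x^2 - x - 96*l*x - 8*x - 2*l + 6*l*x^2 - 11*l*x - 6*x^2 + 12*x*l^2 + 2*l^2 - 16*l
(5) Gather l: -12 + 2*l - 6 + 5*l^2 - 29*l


(1) = -24*s^2 + 108*s
(2) = -3*a^2 + 33*a + 7*l^3 + l^2*(8*a - 80) + l*(a^2 - 35*a + 201) - 72
(3) = -z^2 + 9*z + 22
(4) = 2*l^2 - 18*l + x^2*(6*l - 54) + x*(12*l^2 - 107*l - 9)
(5) = 5*l^2 - 27*l - 18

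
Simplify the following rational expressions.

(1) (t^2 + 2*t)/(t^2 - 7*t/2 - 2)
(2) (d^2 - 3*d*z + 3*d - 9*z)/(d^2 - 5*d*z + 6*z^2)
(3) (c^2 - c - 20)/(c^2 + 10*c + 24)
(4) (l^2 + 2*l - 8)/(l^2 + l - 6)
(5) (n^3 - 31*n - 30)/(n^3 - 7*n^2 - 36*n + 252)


(1) = (2*t^2 + 4*t)/(2*t^2 - 7*t - 4)
(2) = (-d - 3)/(-d + 2*z)
(3) = (c - 5)/(c + 6)
(4) = (l + 4)/(l + 3)
(5) = (n^2 + 6*n + 5)/(n^2 - n - 42)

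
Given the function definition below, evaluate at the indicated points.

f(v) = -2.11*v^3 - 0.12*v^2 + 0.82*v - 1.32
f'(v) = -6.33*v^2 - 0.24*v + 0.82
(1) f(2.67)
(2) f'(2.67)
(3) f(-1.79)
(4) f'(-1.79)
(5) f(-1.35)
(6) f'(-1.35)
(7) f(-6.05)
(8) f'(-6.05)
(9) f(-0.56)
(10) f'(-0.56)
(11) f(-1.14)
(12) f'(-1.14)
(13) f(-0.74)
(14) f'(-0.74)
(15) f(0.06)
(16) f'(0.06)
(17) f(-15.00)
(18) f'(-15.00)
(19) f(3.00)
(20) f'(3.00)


(1) = -40.15
(2) = -44.95
(3) = 8.93
(4) = -19.03
(5) = 2.55
(6) = -10.39
(7) = 456.58
(8) = -229.42
(9) = -1.45
(10) = -1.03
(11) = 0.72
(12) = -7.13
(13) = -1.14
(14) = -2.47
(15) = -1.27
(16) = 0.78
(17) = 7080.63
(18) = -1419.83
(19) = -56.91
(20) = -56.87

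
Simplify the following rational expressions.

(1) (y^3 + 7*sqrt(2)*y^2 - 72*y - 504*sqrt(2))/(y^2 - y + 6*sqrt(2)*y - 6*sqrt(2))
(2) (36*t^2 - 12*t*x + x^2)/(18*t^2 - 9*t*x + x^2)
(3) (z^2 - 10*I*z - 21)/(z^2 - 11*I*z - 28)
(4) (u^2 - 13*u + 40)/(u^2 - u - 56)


(1) = (y^2 + sqrt(2)*y - 84)/(y - 1)
(2) = (-6*t + x)/(-3*t + x)
(3) = (z - 3*I)/(z - 4*I)
(4) = (u - 5)/(u + 7)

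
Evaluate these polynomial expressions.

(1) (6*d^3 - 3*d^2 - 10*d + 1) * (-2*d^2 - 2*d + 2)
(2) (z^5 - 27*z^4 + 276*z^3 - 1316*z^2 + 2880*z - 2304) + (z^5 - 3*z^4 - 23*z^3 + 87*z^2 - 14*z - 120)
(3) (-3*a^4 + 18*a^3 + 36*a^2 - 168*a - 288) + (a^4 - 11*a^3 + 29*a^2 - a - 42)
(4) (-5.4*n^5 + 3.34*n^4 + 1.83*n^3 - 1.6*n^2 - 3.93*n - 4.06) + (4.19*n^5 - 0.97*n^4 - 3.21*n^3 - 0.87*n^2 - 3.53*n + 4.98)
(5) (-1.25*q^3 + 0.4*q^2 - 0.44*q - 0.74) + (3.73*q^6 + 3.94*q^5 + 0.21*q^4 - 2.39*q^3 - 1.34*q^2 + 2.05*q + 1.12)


(1) = -12*d^5 - 6*d^4 + 38*d^3 + 12*d^2 - 22*d + 2
(2) = 2*z^5 - 30*z^4 + 253*z^3 - 1229*z^2 + 2866*z - 2424
(3) = -2*a^4 + 7*a^3 + 65*a^2 - 169*a - 330
(4) = -1.21*n^5 + 2.37*n^4 - 1.38*n^3 - 2.47*n^2 - 7.46*n + 0.92
(5) = 3.73*q^6 + 3.94*q^5 + 0.21*q^4 - 3.64*q^3 - 0.94*q^2 + 1.61*q + 0.38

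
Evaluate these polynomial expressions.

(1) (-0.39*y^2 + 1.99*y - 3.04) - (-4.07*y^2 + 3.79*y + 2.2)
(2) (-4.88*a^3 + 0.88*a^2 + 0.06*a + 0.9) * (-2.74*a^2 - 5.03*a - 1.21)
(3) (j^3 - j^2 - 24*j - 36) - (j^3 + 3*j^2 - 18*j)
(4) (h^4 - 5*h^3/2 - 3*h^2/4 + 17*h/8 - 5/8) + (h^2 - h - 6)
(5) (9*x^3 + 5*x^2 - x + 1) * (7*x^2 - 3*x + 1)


(1) = 3.68*y^2 - 1.8*y - 5.24
(2) = 13.3712*a^5 + 22.1352*a^4 + 1.314*a^3 - 3.8326*a^2 - 4.5996*a - 1.089
(3) = -4*j^2 - 6*j - 36
(4) = h^4 - 5*h^3/2 + h^2/4 + 9*h/8 - 53/8
(5) = 63*x^5 + 8*x^4 - 13*x^3 + 15*x^2 - 4*x + 1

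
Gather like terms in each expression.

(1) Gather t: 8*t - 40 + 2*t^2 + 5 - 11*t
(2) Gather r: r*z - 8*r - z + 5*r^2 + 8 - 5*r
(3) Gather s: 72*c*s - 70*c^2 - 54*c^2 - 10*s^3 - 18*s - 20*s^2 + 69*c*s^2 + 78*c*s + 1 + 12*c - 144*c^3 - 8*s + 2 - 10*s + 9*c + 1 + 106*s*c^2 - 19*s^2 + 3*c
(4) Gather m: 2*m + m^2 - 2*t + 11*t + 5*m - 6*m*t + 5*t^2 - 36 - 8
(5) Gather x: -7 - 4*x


(1) = 2*t^2 - 3*t - 35
(2) = 5*r^2 + r*(z - 13) - z + 8
(3) = -144*c^3 - 124*c^2 + 24*c - 10*s^3 + s^2*(69*c - 39) + s*(106*c^2 + 150*c - 36) + 4
(4) = m^2 + m*(7 - 6*t) + 5*t^2 + 9*t - 44
(5) = -4*x - 7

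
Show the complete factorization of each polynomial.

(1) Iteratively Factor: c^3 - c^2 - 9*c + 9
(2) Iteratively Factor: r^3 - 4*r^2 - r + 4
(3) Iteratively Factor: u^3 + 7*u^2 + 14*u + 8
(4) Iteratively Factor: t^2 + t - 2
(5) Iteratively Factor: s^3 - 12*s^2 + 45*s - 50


(1) = (c - 1)*(c^2 - 9) = (c - 1)*(c + 3)*(c - 3)
(2) = (r - 4)*(r^2 - 1) = (r - 4)*(r + 1)*(r - 1)
(3) = (u + 1)*(u^2 + 6*u + 8) = (u + 1)*(u + 2)*(u + 4)
(4) = (t + 2)*(t - 1)
(5) = (s - 5)*(s^2 - 7*s + 10) = (s - 5)^2*(s - 2)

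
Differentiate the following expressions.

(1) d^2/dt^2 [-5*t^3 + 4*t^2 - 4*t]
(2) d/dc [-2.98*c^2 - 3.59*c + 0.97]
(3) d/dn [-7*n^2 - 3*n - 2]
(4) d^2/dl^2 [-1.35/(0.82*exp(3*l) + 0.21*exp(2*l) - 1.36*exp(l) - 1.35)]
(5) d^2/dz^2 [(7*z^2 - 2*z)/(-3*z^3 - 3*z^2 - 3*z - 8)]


(1) = 8 - 30*t
(2) = -5.96*c - 3.59
(3) = -14*n - 3
(4) = (-1.35*(2.46*exp(2*l) + 0.42*exp(l) - 1.36)*(4.92*exp(2*l) + 0.84*exp(l) - 2.72)*exp(l) + (9.963*exp(2*l) + 1.134*exp(l) - 1.836)*(0.82*exp(3*l) + 0.21*exp(2*l) - 1.36*exp(l) - 1.35))*exp(l)/(0.82*exp(3*l) + 0.21*exp(2*l) - 1.36*exp(l) - 1.35)^3
(5) = 2*(-63*z^6 + 54*z^5 + 243*z^4 + 1239*z^3 + 216*z^2 - 144*z - 496)/(27*z^9 + 81*z^8 + 162*z^7 + 405*z^6 + 594*z^5 + 729*z^4 + 1035*z^3 + 792*z^2 + 576*z + 512)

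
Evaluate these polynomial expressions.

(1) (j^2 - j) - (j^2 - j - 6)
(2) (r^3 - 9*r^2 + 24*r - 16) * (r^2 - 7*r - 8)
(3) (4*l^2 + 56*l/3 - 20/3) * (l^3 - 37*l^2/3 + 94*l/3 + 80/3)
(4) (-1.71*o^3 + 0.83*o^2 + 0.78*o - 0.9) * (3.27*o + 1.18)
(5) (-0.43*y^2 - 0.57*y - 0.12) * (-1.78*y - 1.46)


(1) = 6
(2) = r^5 - 16*r^4 + 79*r^3 - 112*r^2 - 80*r + 128
(3) = 4*l^5 - 92*l^4/3 - 1004*l^3/9 + 6964*l^2/9 + 2600*l/9 - 1600/9
(4) = -5.5917*o^4 + 0.6963*o^3 + 3.53*o^2 - 2.0226*o - 1.062
(5) = 0.7654*y^3 + 1.6424*y^2 + 1.0458*y + 0.1752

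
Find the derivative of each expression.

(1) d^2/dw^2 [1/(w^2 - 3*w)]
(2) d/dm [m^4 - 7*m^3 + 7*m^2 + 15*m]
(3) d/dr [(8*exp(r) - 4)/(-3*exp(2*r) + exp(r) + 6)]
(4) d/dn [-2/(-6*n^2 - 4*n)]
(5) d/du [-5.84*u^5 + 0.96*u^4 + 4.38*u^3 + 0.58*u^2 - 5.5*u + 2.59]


(1) = 2*(-w*(w - 3) + (2*w - 3)^2)/(w^3*(w - 3)^3)
(2) = 4*m^3 - 21*m^2 + 14*m + 15
(3) = 4*((2*exp(r) - 1)*(6*exp(r) - 1) - 6*exp(2*r) + 2*exp(r) + 12)*exp(r)/(-3*exp(2*r) + exp(r) + 6)^2
(4) = 2*(-3*n - 1)/(n^2*(3*n + 2)^2)
(5) = -29.2*u^4 + 3.84*u^3 + 13.14*u^2 + 1.16*u - 5.5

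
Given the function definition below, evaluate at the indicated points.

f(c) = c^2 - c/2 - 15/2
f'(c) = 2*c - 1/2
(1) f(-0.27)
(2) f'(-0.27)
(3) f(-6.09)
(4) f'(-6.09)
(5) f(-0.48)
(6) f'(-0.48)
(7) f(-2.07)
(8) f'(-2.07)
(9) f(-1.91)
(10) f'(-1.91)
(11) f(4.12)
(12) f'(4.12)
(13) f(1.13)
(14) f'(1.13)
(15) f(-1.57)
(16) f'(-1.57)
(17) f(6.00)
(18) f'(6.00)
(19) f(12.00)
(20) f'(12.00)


(1) = -7.29
(2) = -1.04
(3) = 32.63
(4) = -12.68
(5) = -7.03
(6) = -1.46
(7) = -2.18
(8) = -4.64
(9) = -2.90
(10) = -4.32
(11) = 7.41
(12) = 7.74
(13) = -6.79
(14) = 1.76
(15) = -4.25
(16) = -3.64
(17) = 25.50
(18) = 11.50
(19) = 130.50
(20) = 23.50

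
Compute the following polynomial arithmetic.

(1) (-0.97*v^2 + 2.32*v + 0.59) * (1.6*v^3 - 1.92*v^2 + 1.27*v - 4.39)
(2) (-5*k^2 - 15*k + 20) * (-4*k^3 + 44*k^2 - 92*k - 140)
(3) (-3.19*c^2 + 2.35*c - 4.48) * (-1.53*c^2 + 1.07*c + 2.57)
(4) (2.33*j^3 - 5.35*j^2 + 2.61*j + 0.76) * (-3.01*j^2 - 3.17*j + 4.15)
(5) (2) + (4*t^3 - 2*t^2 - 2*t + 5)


(1) = -1.552*v^5 + 5.5744*v^4 - 4.7423*v^3 + 6.0719*v^2 - 9.4355*v - 2.5901
(2) = 20*k^5 - 160*k^4 - 280*k^3 + 2960*k^2 + 260*k - 2800
(3) = 4.8807*c^4 - 7.0088*c^3 + 1.1706*c^2 + 1.2459*c - 11.5136
(4) = -7.0133*j^5 + 8.7174*j^4 + 18.7729*j^3 - 32.7638*j^2 + 8.4223*j + 3.154
(5) = 4*t^3 - 2*t^2 - 2*t + 7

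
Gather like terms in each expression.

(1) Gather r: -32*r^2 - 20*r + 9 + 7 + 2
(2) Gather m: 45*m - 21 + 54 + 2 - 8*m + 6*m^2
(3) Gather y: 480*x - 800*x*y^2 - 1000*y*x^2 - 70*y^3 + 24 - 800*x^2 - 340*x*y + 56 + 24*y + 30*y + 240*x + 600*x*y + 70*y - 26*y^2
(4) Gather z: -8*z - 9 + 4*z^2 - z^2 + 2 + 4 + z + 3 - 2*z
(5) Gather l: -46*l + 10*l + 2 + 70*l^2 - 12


(1) = -32*r^2 - 20*r + 18
(2) = 6*m^2 + 37*m + 35
(3) = -800*x^2 + 720*x - 70*y^3 + y^2*(-800*x - 26) + y*(-1000*x^2 + 260*x + 124) + 80
(4) = 3*z^2 - 9*z
(5) = 70*l^2 - 36*l - 10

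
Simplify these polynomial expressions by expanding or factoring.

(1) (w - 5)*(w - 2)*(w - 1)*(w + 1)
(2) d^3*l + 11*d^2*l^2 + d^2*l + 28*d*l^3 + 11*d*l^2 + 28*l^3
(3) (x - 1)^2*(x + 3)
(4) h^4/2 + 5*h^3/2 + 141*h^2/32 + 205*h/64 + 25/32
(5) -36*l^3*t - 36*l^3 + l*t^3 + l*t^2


(1) = w^4 - 7*w^3 + 9*w^2 + 7*w - 10
(2) = (d + 4*l)*(d + 7*l)*(d*l + l)
(3) = x^3 + x^2 - 5*x + 3
(4) = (h/2 + 1)*(h + 1/2)*(h + 5/4)^2
(5) = (-6*l + t)*(6*l + t)*(l*t + l)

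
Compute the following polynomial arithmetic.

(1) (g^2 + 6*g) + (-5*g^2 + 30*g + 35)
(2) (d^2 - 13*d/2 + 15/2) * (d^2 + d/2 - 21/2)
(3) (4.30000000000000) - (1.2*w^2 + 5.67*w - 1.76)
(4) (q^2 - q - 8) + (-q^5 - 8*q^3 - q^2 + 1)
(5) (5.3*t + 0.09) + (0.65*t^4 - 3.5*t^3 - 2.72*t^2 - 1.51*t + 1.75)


(1) = -4*g^2 + 36*g + 35
(2) = d^4 - 6*d^3 - 25*d^2/4 + 72*d - 315/4
(3) = -1.2*w^2 - 5.67*w + 6.06
(4) = -q^5 - 8*q^3 - q - 7
(5) = 0.65*t^4 - 3.5*t^3 - 2.72*t^2 + 3.79*t + 1.84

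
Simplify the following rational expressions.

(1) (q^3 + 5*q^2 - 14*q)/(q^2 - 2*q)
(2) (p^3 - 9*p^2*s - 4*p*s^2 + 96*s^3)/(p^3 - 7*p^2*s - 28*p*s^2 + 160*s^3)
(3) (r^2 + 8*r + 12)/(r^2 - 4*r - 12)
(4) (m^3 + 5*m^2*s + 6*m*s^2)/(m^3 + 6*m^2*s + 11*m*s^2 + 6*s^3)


(1) = q + 7
(2) = (p + 3*s)/(p + 5*s)
(3) = (r + 6)/(r - 6)
(4) = m/(m + s)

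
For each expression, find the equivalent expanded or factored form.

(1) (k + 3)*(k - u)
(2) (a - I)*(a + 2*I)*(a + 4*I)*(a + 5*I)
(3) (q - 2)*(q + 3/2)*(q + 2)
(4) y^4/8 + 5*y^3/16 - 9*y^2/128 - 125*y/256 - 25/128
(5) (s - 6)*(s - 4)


(1) = k^2 - k*u + 3*k - 3*u
(2) = a^4 + 10*I*a^3 - 27*a^2 - 2*I*a - 40
(3) = q^3 + 3*q^2/2 - 4*q - 6
(4) = (y/4 + 1/2)*(y/2 + 1/4)*(y - 5/4)*(y + 5/4)
(5) = s^2 - 10*s + 24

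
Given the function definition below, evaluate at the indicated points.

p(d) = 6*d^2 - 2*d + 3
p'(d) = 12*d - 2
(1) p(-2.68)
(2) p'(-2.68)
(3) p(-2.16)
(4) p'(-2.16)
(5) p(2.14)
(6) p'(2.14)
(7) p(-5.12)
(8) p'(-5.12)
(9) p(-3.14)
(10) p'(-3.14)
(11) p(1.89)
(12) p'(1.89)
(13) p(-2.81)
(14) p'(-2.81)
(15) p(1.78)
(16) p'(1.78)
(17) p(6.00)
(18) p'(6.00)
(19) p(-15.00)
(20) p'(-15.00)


(1) = 51.45
(2) = -34.16
(3) = 35.31
(4) = -27.92
(5) = 26.20
(6) = 23.68
(7) = 170.53
(8) = -63.44
(9) = 68.44
(10) = -39.68
(11) = 20.65
(12) = 20.68
(13) = 56.00
(14) = -35.72
(15) = 18.45
(16) = 19.36
(17) = 207.00
(18) = 70.00
(19) = 1383.00
(20) = -182.00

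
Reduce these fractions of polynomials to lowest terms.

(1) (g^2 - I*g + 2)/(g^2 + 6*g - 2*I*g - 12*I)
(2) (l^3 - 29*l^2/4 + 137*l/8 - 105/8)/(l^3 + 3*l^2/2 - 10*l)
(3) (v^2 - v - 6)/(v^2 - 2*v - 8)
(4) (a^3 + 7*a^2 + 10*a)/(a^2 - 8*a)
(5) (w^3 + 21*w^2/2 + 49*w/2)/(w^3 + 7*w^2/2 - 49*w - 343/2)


(1) = (g + I)/(g + 6)
(2) = (4*l^2 - 19*l + 21)/(4*l^2 + 16*l)
(3) = (v - 3)/(v - 4)
(4) = (a^2 + 7*a + 10)/(a - 8)
(5) = w/(w - 7)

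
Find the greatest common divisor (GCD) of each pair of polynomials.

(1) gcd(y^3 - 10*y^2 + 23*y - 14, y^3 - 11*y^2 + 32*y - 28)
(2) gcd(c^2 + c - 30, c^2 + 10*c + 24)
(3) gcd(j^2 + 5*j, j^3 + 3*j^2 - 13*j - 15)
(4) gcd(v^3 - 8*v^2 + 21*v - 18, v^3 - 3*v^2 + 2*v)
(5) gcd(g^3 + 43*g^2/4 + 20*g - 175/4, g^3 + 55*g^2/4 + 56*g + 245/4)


(1) = y^2 - 9*y + 14
(2) = gcd((c - 5)*(c + 6), (c + 4)*(c + 6)) = c + 6
(3) = gcd(j*(j + 5), (j - 3)*(j + 1)*(j + 5)) = j + 5
(4) = v - 2
(5) = gcd((g - 5/4)*(g + 5)*(g + 7), (g + 7/4)*(g + 5)*(g + 7)) = g^2 + 12*g + 35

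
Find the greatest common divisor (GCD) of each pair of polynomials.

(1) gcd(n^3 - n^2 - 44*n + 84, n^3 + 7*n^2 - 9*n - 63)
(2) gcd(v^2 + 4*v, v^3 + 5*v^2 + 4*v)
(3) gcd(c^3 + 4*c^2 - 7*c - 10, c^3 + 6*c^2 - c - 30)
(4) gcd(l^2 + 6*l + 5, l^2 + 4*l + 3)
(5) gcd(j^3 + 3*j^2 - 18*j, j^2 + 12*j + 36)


(1) = gcd((n - 6)*(n - 2)*(n + 7), (n - 3)*(n + 3)*(n + 7)) = n + 7
(2) = v^2 + 4*v
(3) = gcd((c - 2)*(c + 1)*(c + 5), (c - 2)*(c + 3)*(c + 5)) = c^2 + 3*c - 10
(4) = l + 1
(5) = j + 6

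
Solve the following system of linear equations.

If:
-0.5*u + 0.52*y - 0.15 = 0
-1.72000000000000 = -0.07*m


Then:
m = 24.57
u = 1.04*y - 0.3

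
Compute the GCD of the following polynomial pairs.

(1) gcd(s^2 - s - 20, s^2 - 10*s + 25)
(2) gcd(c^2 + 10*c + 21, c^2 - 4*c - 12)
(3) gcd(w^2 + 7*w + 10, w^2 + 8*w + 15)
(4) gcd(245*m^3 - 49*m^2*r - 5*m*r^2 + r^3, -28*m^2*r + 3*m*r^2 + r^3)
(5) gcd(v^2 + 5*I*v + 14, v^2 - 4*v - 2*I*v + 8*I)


(1) = gcd((s - 5)*(s + 4), (s - 5)^2) = s - 5
(2) = gcd((c + 3)*(c + 7), (c - 6)*(c + 2)) = 1
(3) = gcd((w + 2)*(w + 5), (w + 3)*(w + 5)) = w + 5
(4) = gcd((-7*m + r)*(-5*m + r)*(7*m + r), r*(-4*m + r)*(7*m + r)) = 7*m + r
(5) = v - 2*I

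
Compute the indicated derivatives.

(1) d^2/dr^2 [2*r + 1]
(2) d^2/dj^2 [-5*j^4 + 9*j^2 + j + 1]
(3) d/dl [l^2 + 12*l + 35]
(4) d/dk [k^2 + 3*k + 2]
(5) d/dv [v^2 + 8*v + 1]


(1) = 0
(2) = 18 - 60*j^2
(3) = 2*l + 12
(4) = 2*k + 3
(5) = 2*v + 8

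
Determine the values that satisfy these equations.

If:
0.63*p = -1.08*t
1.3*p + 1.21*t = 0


Then:
p = 0.00
t = 0.00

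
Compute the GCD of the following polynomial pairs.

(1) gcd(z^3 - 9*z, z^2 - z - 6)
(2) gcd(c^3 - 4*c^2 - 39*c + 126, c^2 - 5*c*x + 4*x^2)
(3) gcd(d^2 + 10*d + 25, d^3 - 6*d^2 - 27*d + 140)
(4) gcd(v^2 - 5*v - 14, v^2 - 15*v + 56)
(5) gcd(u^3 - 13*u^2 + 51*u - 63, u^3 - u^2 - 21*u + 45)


(1) = gcd(z*(z - 3)*(z + 3), (z - 3)*(z + 2)) = z - 3
(2) = 1
(3) = gcd((d + 5)^2, (d - 7)*(d - 4)*(d + 5)) = d + 5
(4) = v - 7
(5) = u^2 - 6*u + 9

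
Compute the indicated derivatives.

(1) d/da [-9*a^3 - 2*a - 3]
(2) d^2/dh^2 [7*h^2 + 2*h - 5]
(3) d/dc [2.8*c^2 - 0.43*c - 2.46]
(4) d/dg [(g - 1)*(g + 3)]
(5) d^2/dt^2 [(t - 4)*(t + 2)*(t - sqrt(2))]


(1) = -27*a^2 - 2
(2) = 14
(3) = 5.6*c - 0.43
(4) = 2*g + 2
(5) = 6*t - 4 - 2*sqrt(2)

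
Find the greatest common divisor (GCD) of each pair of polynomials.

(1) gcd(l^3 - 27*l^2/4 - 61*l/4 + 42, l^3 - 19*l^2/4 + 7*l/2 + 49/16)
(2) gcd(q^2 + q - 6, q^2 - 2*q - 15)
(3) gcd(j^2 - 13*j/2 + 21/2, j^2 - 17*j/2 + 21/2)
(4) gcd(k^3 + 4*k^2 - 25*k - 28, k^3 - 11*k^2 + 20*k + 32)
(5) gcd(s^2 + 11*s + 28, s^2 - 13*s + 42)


(1) = l - 7/4
(2) = q + 3
(3) = 1
(4) = k^2 - 3*k - 4
(5) = 1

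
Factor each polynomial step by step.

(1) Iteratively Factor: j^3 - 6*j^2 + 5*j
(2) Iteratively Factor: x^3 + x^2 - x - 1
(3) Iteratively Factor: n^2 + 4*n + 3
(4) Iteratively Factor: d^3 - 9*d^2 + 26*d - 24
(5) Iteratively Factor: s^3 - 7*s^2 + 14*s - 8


(1) = (j - 1)*(j^2 - 5*j) = (j - 5)*(j - 1)*(j)
(2) = (x + 1)*(x^2 - 1) = (x - 1)*(x + 1)*(x + 1)
(3) = (n + 3)*(n + 1)
(4) = (d - 3)*(d^2 - 6*d + 8) = (d - 4)*(d - 3)*(d - 2)
(5) = (s - 2)*(s^2 - 5*s + 4) = (s - 2)*(s - 1)*(s - 4)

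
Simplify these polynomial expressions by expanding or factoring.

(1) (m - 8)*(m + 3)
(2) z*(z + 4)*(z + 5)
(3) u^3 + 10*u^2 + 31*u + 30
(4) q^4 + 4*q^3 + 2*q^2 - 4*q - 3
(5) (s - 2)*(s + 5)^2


(1) = m^2 - 5*m - 24
(2) = z^3 + 9*z^2 + 20*z
(3) = (u + 2)*(u + 3)*(u + 5)
(4) = (q - 1)*(q + 1)^2*(q + 3)
(5) = s^3 + 8*s^2 + 5*s - 50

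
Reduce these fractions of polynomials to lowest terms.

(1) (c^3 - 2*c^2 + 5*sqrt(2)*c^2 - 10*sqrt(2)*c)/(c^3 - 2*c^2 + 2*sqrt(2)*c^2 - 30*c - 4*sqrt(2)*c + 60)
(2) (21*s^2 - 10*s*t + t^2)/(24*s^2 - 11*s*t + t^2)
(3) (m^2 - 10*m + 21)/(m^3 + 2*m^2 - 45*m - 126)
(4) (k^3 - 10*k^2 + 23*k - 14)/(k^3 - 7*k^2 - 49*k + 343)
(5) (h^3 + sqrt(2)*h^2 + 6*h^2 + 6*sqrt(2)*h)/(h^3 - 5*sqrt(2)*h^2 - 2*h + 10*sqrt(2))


(1) = c/(c - 3*sqrt(2))
(2) = (7*s - t)/(8*s - t)
(3) = (m - 3)/(m^2 + 9*m + 18)
(4) = (k^2 - 3*k + 2)/(k^2 - 49)
(5) = (h^2 + 6*h)/(h^2 - 6*sqrt(2)*h + 10)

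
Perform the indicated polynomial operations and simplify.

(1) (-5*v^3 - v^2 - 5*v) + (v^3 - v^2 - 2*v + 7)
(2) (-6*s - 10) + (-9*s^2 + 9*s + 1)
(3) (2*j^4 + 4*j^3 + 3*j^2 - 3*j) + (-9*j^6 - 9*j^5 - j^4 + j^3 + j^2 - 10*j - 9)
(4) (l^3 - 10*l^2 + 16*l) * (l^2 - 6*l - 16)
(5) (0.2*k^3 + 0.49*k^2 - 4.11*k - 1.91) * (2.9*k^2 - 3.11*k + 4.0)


(1) = -4*v^3 - 2*v^2 - 7*v + 7
(2) = -9*s^2 + 3*s - 9
(3) = -9*j^6 - 9*j^5 + j^4 + 5*j^3 + 4*j^2 - 13*j - 9
(4) = l^5 - 16*l^4 + 60*l^3 + 64*l^2 - 256*l
(5) = 0.58*k^5 + 0.799*k^4 - 12.6429*k^3 + 9.2031*k^2 - 10.4999*k - 7.64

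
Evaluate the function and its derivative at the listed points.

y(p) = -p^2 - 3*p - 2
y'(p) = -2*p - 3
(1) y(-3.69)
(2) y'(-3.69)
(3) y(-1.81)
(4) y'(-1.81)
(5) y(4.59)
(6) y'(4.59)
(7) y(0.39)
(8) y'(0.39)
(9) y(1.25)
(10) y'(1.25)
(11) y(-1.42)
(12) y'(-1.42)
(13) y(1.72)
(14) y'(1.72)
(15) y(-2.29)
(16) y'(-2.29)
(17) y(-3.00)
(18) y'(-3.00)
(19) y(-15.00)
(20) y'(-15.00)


(1) = -4.55
(2) = 4.38
(3) = 0.15
(4) = 0.62
(5) = -36.84
(6) = -12.18
(7) = -3.32
(8) = -3.78
(9) = -7.31
(10) = -5.50
(11) = 0.24
(12) = -0.16
(13) = -10.12
(14) = -6.44
(15) = -0.37
(16) = 1.58
(17) = -2.00
(18) = 3.00
(19) = -182.00
(20) = 27.00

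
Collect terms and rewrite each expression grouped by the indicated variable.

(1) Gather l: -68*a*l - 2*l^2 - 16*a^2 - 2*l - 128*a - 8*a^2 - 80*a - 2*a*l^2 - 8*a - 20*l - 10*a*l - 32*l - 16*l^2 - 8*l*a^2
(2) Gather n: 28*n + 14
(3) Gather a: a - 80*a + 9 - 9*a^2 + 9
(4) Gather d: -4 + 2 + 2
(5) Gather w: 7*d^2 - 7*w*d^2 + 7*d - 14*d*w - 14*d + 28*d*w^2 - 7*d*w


(1) = -24*a^2 - 216*a + l^2*(-2*a - 18) + l*(-8*a^2 - 78*a - 54)
(2) = 28*n + 14
(3) = -9*a^2 - 79*a + 18
(4) = 0
(5) = 7*d^2 + 28*d*w^2 - 7*d + w*(-7*d^2 - 21*d)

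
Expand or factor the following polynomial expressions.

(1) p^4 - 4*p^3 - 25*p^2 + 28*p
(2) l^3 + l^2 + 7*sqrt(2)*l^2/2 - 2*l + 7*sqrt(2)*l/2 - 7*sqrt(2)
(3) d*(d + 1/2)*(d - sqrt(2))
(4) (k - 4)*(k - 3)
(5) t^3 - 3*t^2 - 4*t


(1) = p*(p - 7)*(p - 1)*(p + 4)
(2) = (l - 1)*(l + 2)*(l + 7*sqrt(2)/2)
(3) = d^3 - sqrt(2)*d^2 + d^2/2 - sqrt(2)*d/2
(4) = k^2 - 7*k + 12
(5) = t*(t - 4)*(t + 1)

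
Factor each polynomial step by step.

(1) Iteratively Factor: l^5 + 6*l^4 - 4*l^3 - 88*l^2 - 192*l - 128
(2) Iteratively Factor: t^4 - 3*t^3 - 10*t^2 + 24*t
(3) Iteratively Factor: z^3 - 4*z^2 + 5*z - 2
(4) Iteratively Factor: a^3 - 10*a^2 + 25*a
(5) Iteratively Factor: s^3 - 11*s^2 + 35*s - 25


(1) = (l + 4)*(l^4 + 2*l^3 - 12*l^2 - 40*l - 32) = (l + 2)*(l + 4)*(l^3 - 12*l - 16) = (l - 4)*(l + 2)*(l + 4)*(l^2 + 4*l + 4) = (l - 4)*(l + 2)^2*(l + 4)*(l + 2)
(2) = (t + 3)*(t^3 - 6*t^2 + 8*t) = (t - 2)*(t + 3)*(t^2 - 4*t) = (t - 4)*(t - 2)*(t + 3)*(t)
(3) = (z - 2)*(z^2 - 2*z + 1) = (z - 2)*(z - 1)*(z - 1)
(4) = (a - 5)*(a^2 - 5*a) = a*(a - 5)*(a - 5)
(5) = (s - 5)*(s^2 - 6*s + 5) = (s - 5)^2*(s - 1)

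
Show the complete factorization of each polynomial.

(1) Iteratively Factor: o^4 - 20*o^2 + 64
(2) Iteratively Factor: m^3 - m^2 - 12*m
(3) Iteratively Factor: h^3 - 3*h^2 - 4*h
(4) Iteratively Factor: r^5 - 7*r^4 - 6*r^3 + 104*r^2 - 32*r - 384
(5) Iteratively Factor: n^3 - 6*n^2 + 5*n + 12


(1) = (o + 4)*(o^3 - 4*o^2 - 4*o + 16) = (o - 2)*(o + 4)*(o^2 - 2*o - 8) = (o - 2)*(o + 2)*(o + 4)*(o - 4)
(2) = (m - 4)*(m^2 + 3*m) = m*(m - 4)*(m + 3)
(3) = (h)*(h^2 - 3*h - 4) = h*(h + 1)*(h - 4)
(4) = (r - 4)*(r^4 - 3*r^3 - 18*r^2 + 32*r + 96) = (r - 4)*(r + 2)*(r^3 - 5*r^2 - 8*r + 48) = (r - 4)^2*(r + 2)*(r^2 - r - 12) = (r - 4)^3*(r + 2)*(r + 3)
(5) = (n - 3)*(n^2 - 3*n - 4) = (n - 4)*(n - 3)*(n + 1)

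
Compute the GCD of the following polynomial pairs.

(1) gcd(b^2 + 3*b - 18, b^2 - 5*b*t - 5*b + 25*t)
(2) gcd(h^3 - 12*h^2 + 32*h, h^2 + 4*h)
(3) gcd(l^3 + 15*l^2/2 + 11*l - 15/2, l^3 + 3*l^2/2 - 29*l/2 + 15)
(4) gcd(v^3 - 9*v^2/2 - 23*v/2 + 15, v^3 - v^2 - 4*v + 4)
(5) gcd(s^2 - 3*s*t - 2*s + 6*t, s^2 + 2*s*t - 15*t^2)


(1) = gcd((b - 3)*(b + 6), (b - 5)*(b - 5*t)) = 1
(2) = gcd(h*(h - 8)*(h - 4), h*(h + 4)) = h
(3) = gcd((l - 1/2)*(l + 3)*(l + 5), (l - 2)*(l - 3/2)*(l + 5)) = l + 5
(4) = v - 1
(5) = s - 3*t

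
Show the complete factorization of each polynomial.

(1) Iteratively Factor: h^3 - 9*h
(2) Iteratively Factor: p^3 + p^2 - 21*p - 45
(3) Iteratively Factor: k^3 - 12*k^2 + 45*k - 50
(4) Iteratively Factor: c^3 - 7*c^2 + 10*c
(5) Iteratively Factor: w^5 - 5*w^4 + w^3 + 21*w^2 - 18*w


(1) = (h + 3)*(h^2 - 3*h) = (h - 3)*(h + 3)*(h)
(2) = (p + 3)*(p^2 - 2*p - 15) = (p + 3)^2*(p - 5)
(3) = (k - 5)*(k^2 - 7*k + 10) = (k - 5)*(k - 2)*(k - 5)
(4) = (c - 5)*(c^2 - 2*c) = c*(c - 5)*(c - 2)
(5) = (w - 3)*(w^4 - 2*w^3 - 5*w^2 + 6*w) = w*(w - 3)*(w^3 - 2*w^2 - 5*w + 6) = w*(w - 3)^2*(w^2 + w - 2) = w*(w - 3)^2*(w - 1)*(w + 2)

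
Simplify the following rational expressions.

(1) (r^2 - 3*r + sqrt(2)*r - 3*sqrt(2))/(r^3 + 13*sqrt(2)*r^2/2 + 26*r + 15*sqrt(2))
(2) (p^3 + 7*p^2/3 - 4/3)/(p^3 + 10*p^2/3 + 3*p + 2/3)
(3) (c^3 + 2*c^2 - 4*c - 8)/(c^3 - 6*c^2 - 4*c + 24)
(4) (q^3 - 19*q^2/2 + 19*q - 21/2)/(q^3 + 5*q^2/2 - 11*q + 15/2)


(1) = (2*r - 6)/(2*r^2 + 11*sqrt(2)*r + 30)
(2) = (3*p - 2)/(3*p + 1)
(3) = (c + 2)/(c - 6)
(4) = (q - 7)/(q + 5)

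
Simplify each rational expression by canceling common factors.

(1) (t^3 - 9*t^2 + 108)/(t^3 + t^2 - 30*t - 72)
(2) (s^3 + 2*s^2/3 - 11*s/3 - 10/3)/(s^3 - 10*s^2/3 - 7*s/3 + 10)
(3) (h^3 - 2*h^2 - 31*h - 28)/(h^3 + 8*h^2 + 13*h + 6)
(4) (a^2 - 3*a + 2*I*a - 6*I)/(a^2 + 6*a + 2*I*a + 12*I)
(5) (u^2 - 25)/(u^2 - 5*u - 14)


(1) = (t - 6)/(t + 4)
(2) = (s + 1)/(s - 3)
(3) = (h^2 - 3*h - 28)/(h^2 + 7*h + 6)
(4) = (a - 3)/(a + 6)
(5) = (u^2 - 25)/(u^2 - 5*u - 14)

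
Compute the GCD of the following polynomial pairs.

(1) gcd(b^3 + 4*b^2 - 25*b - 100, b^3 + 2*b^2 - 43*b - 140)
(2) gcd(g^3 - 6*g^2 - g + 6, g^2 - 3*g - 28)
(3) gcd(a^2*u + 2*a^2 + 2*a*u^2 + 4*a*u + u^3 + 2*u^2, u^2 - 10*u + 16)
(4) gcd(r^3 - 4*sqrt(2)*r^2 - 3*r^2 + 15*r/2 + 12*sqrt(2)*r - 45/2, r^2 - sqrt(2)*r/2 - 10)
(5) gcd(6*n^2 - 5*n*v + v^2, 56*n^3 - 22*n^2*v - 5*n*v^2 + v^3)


(1) = gcd((b - 5)*(b + 4)*(b + 5), (b - 7)*(b + 4)*(b + 5)) = b^2 + 9*b + 20
(2) = 1
(3) = 1
(4) = gcd((r - 3)*(r - 5*sqrt(2)/2)*(r - 3*sqrt(2)/2), (r - 5*sqrt(2)/2)*(r + 2*sqrt(2))) = r - 5*sqrt(2)/2
(5) = -2*n + v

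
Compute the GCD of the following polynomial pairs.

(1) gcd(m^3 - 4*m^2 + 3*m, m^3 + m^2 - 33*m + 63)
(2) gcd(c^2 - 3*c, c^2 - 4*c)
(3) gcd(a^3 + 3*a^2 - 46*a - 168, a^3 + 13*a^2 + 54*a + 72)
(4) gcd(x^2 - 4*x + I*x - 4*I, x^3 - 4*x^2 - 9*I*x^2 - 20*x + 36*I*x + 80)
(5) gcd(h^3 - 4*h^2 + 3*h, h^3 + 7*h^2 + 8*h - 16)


(1) = m - 3
(2) = c
(3) = a^2 + 10*a + 24
(4) = x - 4
(5) = gcd(h*(h - 3)*(h - 1), (h - 1)*(h + 4)^2) = h - 1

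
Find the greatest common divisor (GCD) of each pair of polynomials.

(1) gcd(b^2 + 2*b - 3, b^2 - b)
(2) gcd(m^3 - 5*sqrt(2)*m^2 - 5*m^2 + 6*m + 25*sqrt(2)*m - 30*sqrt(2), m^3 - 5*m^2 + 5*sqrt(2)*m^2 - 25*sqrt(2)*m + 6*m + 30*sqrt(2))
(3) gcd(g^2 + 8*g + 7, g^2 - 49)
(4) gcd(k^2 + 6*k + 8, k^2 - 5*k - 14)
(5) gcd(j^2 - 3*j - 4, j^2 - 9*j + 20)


(1) = b - 1
(2) = m^2 - 5*m + 6
(3) = g + 7
(4) = k + 2
(5) = gcd((j - 4)*(j + 1), (j - 5)*(j - 4)) = j - 4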